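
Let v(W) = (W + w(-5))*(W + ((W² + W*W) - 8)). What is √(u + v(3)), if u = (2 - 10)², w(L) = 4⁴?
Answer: √3431 ≈ 58.575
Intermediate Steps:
w(L) = 256
u = 64 (u = (-8)² = 64)
v(W) = (256 + W)*(-8 + W + 2*W²) (v(W) = (W + 256)*(W + ((W² + W*W) - 8)) = (256 + W)*(W + ((W² + W²) - 8)) = (256 + W)*(W + (2*W² - 8)) = (256 + W)*(W + (-8 + 2*W²)) = (256 + W)*(-8 + W + 2*W²))
√(u + v(3)) = √(64 + (-2048 + 2*3³ + 248*3 + 513*3²)) = √(64 + (-2048 + 2*27 + 744 + 513*9)) = √(64 + (-2048 + 54 + 744 + 4617)) = √(64 + 3367) = √3431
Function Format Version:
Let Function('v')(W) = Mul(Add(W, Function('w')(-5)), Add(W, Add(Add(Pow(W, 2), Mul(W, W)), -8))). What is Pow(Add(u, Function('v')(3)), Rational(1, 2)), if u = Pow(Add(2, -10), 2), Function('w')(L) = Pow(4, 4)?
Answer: Pow(3431, Rational(1, 2)) ≈ 58.575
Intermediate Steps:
Function('w')(L) = 256
u = 64 (u = Pow(-8, 2) = 64)
Function('v')(W) = Mul(Add(256, W), Add(-8, W, Mul(2, Pow(W, 2)))) (Function('v')(W) = Mul(Add(W, 256), Add(W, Add(Add(Pow(W, 2), Mul(W, W)), -8))) = Mul(Add(256, W), Add(W, Add(Add(Pow(W, 2), Pow(W, 2)), -8))) = Mul(Add(256, W), Add(W, Add(Mul(2, Pow(W, 2)), -8))) = Mul(Add(256, W), Add(W, Add(-8, Mul(2, Pow(W, 2))))) = Mul(Add(256, W), Add(-8, W, Mul(2, Pow(W, 2)))))
Pow(Add(u, Function('v')(3)), Rational(1, 2)) = Pow(Add(64, Add(-2048, Mul(2, Pow(3, 3)), Mul(248, 3), Mul(513, Pow(3, 2)))), Rational(1, 2)) = Pow(Add(64, Add(-2048, Mul(2, 27), 744, Mul(513, 9))), Rational(1, 2)) = Pow(Add(64, Add(-2048, 54, 744, 4617)), Rational(1, 2)) = Pow(Add(64, 3367), Rational(1, 2)) = Pow(3431, Rational(1, 2))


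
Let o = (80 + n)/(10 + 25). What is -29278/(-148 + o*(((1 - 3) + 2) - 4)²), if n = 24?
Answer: 512365/1758 ≈ 291.45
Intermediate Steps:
o = 104/35 (o = (80 + 24)/(10 + 25) = 104/35 ≈ 2.9714)
-29278/(-148 + o*(((1 - 3) + 2) - 4)²) = -29278/(-148 + 104*(((1 - 3) + 2) - 4)²/35) = -29278/(-148 + 104*((-2 + 2) - 4)²/35) = -29278/(-148 + 104*(0 - 4)²/35) = -29278/(-148 + (104/35)*(-4)²) = -29278/(-148 + (104/35)*16) = -29278/(-148 + 1664/35) = -29278/(-3516/35) = -29278*(-35/3516) = 512365/1758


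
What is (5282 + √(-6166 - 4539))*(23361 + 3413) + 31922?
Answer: 141452190 + 26774*I*√10705 ≈ 1.4145e+8 + 2.7702e+6*I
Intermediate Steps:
(5282 + √(-6166 - 4539))*(23361 + 3413) + 31922 = (5282 + √(-10705))*26774 + 31922 = (5282 + I*√10705)*26774 + 31922 = (141420268 + 26774*I*√10705) + 31922 = 141452190 + 26774*I*√10705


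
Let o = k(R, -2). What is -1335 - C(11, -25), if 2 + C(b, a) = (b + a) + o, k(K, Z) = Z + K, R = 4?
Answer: -1321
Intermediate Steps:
k(K, Z) = K + Z
o = 2 (o = 4 - 2 = 2)
C(b, a) = a + b (C(b, a) = -2 + ((b + a) + 2) = -2 + ((a + b) + 2) = -2 + (2 + a + b) = a + b)
-1335 - C(11, -25) = -1335 - (-25 + 11) = -1335 - 1*(-14) = -1335 + 14 = -1321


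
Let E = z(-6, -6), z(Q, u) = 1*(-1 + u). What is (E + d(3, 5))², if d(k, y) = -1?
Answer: 64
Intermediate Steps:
z(Q, u) = -1 + u
E = -7 (E = -1 - 6 = -7)
(E + d(3, 5))² = (-7 - 1)² = (-8)² = 64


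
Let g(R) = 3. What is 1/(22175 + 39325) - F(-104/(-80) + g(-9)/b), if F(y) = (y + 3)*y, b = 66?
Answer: -43507439/7441500 ≈ -5.8466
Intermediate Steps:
F(y) = y*(3 + y) (F(y) = (3 + y)*y = y*(3 + y))
1/(22175 + 39325) - F(-104/(-80) + g(-9)/b) = 1/(22175 + 39325) - (-104/(-80) + 3/66)*(3 + (-104/(-80) + 3/66)) = 1/61500 - (-104*(-1/80) + 3*(1/66))*(3 + (-104*(-1/80) + 3*(1/66))) = 1/61500 - (13/10 + 1/22)*(3 + (13/10 + 1/22)) = 1/61500 - 74*(3 + 74/55)/55 = 1/61500 - 74*239/(55*55) = 1/61500 - 1*17686/3025 = 1/61500 - 17686/3025 = -43507439/7441500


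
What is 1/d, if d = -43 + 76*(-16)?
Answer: -1/1259 ≈ -0.00079428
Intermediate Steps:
d = -1259 (d = -43 - 1216 = -1259)
1/d = 1/(-1259) = -1/1259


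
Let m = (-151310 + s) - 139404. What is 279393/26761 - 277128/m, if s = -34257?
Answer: 98210845011/8696548931 ≈ 11.293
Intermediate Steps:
m = -324971 (m = (-151310 - 34257) - 139404 = -185567 - 139404 = -324971)
279393/26761 - 277128/m = 279393/26761 - 277128/(-324971) = 279393*(1/26761) - 277128*(-1/324971) = 279393/26761 + 277128/324971 = 98210845011/8696548931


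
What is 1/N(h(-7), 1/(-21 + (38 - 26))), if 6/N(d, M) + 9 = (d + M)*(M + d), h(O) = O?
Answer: 3367/486 ≈ 6.9280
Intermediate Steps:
N(d, M) = 6/(-9 + (M + d)**2) (N(d, M) = 6/(-9 + (d + M)*(M + d)) = 6/(-9 + (M + d)*(M + d)) = 6/(-9 + (M + d)**2))
1/N(h(-7), 1/(-21 + (38 - 26))) = 1/(6/(-9 + (1/(-21 + (38 - 26)) - 7)**2)) = 1/(6/(-9 + (1/(-21 + 12) - 7)**2)) = 1/(6/(-9 + (1/(-9) - 7)**2)) = 1/(6/(-9 + (-1/9 - 7)**2)) = 1/(6/(-9 + (-64/9)**2)) = 1/(6/(-9 + 4096/81)) = 1/(6/(3367/81)) = 1/(6*(81/3367)) = 1/(486/3367) = 3367/486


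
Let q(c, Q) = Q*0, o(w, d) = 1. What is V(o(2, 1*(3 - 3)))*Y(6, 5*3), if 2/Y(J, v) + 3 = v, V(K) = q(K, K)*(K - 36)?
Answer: 0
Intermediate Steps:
q(c, Q) = 0
V(K) = 0 (V(K) = 0*(K - 36) = 0*(-36 + K) = 0)
Y(J, v) = 2/(-3 + v)
V(o(2, 1*(3 - 3)))*Y(6, 5*3) = 0*(2/(-3 + 5*3)) = 0*(2/(-3 + 15)) = 0*(2/12) = 0*(2*(1/12)) = 0*(1/6) = 0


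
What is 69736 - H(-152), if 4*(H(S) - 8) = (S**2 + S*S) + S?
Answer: 58214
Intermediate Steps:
H(S) = 8 + S**2/2 + S/4 (H(S) = 8 + ((S**2 + S*S) + S)/4 = 8 + ((S**2 + S**2) + S)/4 = 8 + (2*S**2 + S)/4 = 8 + (S + 2*S**2)/4 = 8 + (S**2/2 + S/4) = 8 + S**2/2 + S/4)
69736 - H(-152) = 69736 - (8 + (1/2)*(-152)**2 + (1/4)*(-152)) = 69736 - (8 + (1/2)*23104 - 38) = 69736 - (8 + 11552 - 38) = 69736 - 1*11522 = 69736 - 11522 = 58214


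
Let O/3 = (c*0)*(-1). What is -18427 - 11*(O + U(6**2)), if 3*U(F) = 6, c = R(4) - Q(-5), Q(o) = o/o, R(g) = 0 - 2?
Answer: -18449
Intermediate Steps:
R(g) = -2
Q(o) = 1
c = -3 (c = -2 - 1*1 = -2 - 1 = -3)
U(F) = 2 (U(F) = (1/3)*6 = 2)
O = 0 (O = 3*(-3*0*(-1)) = 3*(0*(-1)) = 3*0 = 0)
-18427 - 11*(O + U(6**2)) = -18427 - 11*(0 + 2) = -18427 - 11*2 = -18427 - 22 = -18449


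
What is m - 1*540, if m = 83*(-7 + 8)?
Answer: -457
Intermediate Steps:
m = 83 (m = 83*1 = 83)
m - 1*540 = 83 - 1*540 = 83 - 540 = -457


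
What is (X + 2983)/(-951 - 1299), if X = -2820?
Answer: -163/2250 ≈ -0.072444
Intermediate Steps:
(X + 2983)/(-951 - 1299) = (-2820 + 2983)/(-951 - 1299) = 163/(-2250) = 163*(-1/2250) = -163/2250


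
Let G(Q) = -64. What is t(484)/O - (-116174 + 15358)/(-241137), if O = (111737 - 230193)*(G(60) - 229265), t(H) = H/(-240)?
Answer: -468154968554167/1119757624109280 ≈ -0.41809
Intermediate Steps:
t(H) = -H/240 (t(H) = H*(-1/240) = -H/240)
O = 27165396024 (O = (111737 - 230193)*(-64 - 229265) = -118456*(-229329) = 27165396024)
t(484)/O - (-116174 + 15358)/(-241137) = -1/240*484/27165396024 - (-116174 + 15358)/(-241137) = -121/60*1/27165396024 - 1*(-100816)*(-1/241137) = -121/1629923761440 + 100816*(-1/241137) = -121/1629923761440 - 100816/241137 = -468154968554167/1119757624109280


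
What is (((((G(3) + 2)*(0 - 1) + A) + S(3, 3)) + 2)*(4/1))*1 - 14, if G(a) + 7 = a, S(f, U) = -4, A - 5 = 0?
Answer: 6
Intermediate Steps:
A = 5 (A = 5 + 0 = 5)
G(a) = -7 + a
(((((G(3) + 2)*(0 - 1) + A) + S(3, 3)) + 2)*(4/1))*1 - 14 = ((((((-7 + 3) + 2)*(0 - 1) + 5) - 4) + 2)*(4/1))*1 - 14 = (((((-4 + 2)*(-1) + 5) - 4) + 2)*(4*1))*1 - 14 = ((((-2*(-1) + 5) - 4) + 2)*4)*1 - 14 = ((((2 + 5) - 4) + 2)*4)*1 - 14 = (((7 - 4) + 2)*4)*1 - 14 = ((3 + 2)*4)*1 - 14 = (5*4)*1 - 14 = 20*1 - 14 = 20 - 14 = 6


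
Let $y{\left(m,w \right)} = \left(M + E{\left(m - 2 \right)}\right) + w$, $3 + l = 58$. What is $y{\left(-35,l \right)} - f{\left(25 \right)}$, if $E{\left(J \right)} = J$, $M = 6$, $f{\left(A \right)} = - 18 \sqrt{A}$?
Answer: $114$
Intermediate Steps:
$l = 55$ ($l = -3 + 58 = 55$)
$y{\left(m,w \right)} = 4 + m + w$ ($y{\left(m,w \right)} = \left(6 + \left(m - 2\right)\right) + w = \left(6 + \left(-2 + m\right)\right) + w = \left(4 + m\right) + w = 4 + m + w$)
$y{\left(-35,l \right)} - f{\left(25 \right)} = \left(4 - 35 + 55\right) - - 18 \sqrt{25} = 24 - \left(-18\right) 5 = 24 - -90 = 24 + 90 = 114$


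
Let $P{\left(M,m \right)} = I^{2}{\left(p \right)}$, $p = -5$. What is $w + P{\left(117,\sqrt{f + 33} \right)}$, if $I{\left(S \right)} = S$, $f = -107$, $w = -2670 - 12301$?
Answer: $-14946$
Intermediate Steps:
$w = -14971$
$P{\left(M,m \right)} = 25$ ($P{\left(M,m \right)} = \left(-5\right)^{2} = 25$)
$w + P{\left(117,\sqrt{f + 33} \right)} = -14971 + 25 = -14946$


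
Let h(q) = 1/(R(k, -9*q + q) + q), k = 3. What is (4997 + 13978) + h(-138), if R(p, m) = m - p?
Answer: 18272926/963 ≈ 18975.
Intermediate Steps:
h(q) = 1/(-3 - 7*q) (h(q) = 1/(((-9*q + q) - 1*3) + q) = 1/((-8*q - 3) + q) = 1/((-3 - 8*q) + q) = 1/(-3 - 7*q))
(4997 + 13978) + h(-138) = (4997 + 13978) - 1/(3 + 7*(-138)) = 18975 - 1/(3 - 966) = 18975 - 1/(-963) = 18975 - 1*(-1/963) = 18975 + 1/963 = 18272926/963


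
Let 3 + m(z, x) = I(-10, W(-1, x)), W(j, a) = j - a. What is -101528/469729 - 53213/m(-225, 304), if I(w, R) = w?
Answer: 147895677/36133 ≈ 4093.1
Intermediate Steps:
m(z, x) = -13 (m(z, x) = -3 - 10 = -13)
-101528/469729 - 53213/m(-225, 304) = -101528/469729 - 53213/(-13) = -101528*1/469729 - 53213*(-1/13) = -101528/469729 + 53213/13 = 147895677/36133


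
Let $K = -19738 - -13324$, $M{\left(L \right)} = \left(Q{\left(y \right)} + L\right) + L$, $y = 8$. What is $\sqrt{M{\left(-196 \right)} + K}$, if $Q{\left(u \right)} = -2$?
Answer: $2 i \sqrt{1702} \approx 82.511 i$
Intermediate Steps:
$M{\left(L \right)} = -2 + 2 L$ ($M{\left(L \right)} = \left(-2 + L\right) + L = -2 + 2 L$)
$K = -6414$ ($K = -19738 + 13324 = -6414$)
$\sqrt{M{\left(-196 \right)} + K} = \sqrt{\left(-2 + 2 \left(-196\right)\right) - 6414} = \sqrt{\left(-2 - 392\right) - 6414} = \sqrt{-394 - 6414} = \sqrt{-6808} = 2 i \sqrt{1702}$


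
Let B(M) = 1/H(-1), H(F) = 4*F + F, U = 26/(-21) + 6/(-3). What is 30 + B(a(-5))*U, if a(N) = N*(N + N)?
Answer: 3218/105 ≈ 30.648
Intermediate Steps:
U = -68/21 (U = 26*(-1/21) + 6*(-1/3) = -26/21 - 2 = -68/21 ≈ -3.2381)
H(F) = 5*F
a(N) = 2*N**2 (a(N) = N*(2*N) = 2*N**2)
B(M) = -1/5 (B(M) = 1/(5*(-1)) = 1/(-5) = -1/5)
30 + B(a(-5))*U = 30 - 1/5*(-68/21) = 30 + 68/105 = 3218/105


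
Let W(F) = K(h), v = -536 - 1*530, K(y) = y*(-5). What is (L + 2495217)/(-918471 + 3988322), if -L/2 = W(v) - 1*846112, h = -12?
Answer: 4187321/3069851 ≈ 1.3640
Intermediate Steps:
K(y) = -5*y
v = -1066 (v = -536 - 530 = -1066)
W(F) = 60 (W(F) = -5*(-12) = 60)
L = 1692104 (L = -2*(60 - 1*846112) = -2*(60 - 846112) = -2*(-846052) = 1692104)
(L + 2495217)/(-918471 + 3988322) = (1692104 + 2495217)/(-918471 + 3988322) = 4187321/3069851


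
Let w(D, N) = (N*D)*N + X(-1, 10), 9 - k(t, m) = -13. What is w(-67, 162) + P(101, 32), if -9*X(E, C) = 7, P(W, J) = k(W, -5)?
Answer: -15824941/9 ≈ -1.7583e+6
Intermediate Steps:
k(t, m) = 22 (k(t, m) = 9 - 1*(-13) = 9 + 13 = 22)
P(W, J) = 22
X(E, C) = -7/9 (X(E, C) = -⅑*7 = -7/9)
w(D, N) = -7/9 + D*N² (w(D, N) = (N*D)*N - 7/9 = (D*N)*N - 7/9 = D*N² - 7/9 = -7/9 + D*N²)
w(-67, 162) + P(101, 32) = (-7/9 - 67*162²) + 22 = (-7/9 - 67*26244) + 22 = (-7/9 - 1758348) + 22 = -15825139/9 + 22 = -15824941/9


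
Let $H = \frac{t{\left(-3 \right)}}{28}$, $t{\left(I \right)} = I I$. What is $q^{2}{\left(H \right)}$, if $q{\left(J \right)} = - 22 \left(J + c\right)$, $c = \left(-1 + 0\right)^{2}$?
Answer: $\frac{165649}{196} \approx 845.15$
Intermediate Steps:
$t{\left(I \right)} = I^{2}$
$c = 1$ ($c = \left(-1\right)^{2} = 1$)
$H = \frac{9}{28}$ ($H = \frac{\left(-3\right)^{2}}{28} = 9 \cdot \frac{1}{28} = \frac{9}{28} \approx 0.32143$)
$q{\left(J \right)} = -22 - 22 J$ ($q{\left(J \right)} = - 22 \left(J + 1\right) = - 22 \left(1 + J\right) = -22 - 22 J$)
$q^{2}{\left(H \right)} = \left(-22 - \frac{99}{14}\right)^{2} = \left(- \frac{407}{14}\right)^{2} = \frac{165649}{196}$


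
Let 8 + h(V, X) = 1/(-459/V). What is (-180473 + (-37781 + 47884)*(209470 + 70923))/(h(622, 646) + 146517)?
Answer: 1300177172754/67247009 ≈ 19334.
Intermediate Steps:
h(V, X) = -8 - V/459 (h(V, X) = -8 + 1/(-459/V) = -8 - V/459)
(-180473 + (-37781 + 47884)*(209470 + 70923))/(h(622, 646) + 146517) = (-180473 + (-37781 + 47884)*(209470 + 70923))/((-8 - 1/459*622) + 146517) = (-180473 + 10103*280393)/((-8 - 622/459) + 146517) = (-180473 + 2832810479)/(-4294/459 + 146517) = 2832630006/(67247009/459) = 2832630006*(459/67247009) = 1300177172754/67247009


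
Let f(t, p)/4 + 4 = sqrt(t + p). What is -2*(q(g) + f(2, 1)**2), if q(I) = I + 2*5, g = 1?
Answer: -630 + 256*sqrt(3) ≈ -186.59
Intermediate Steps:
f(t, p) = -16 + 4*sqrt(p + t) (f(t, p) = -16 + 4*sqrt(t + p) = -16 + 4*sqrt(p + t))
q(I) = 10 + I (q(I) = I + 10 = 10 + I)
-2*(q(g) + f(2, 1)**2) = -2*((10 + 1) + (-16 + 4*sqrt(1 + 2))**2) = -2*(11 + (-16 + 4*sqrt(3))**2) = -22 - 2*(-16 + 4*sqrt(3))**2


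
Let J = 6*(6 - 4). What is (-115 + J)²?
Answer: 10609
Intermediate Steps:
J = 12 (J = 6*2 = 12)
(-115 + J)² = (-115 + 12)² = (-103)² = 10609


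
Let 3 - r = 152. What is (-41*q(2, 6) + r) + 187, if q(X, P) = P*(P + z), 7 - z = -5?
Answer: -4390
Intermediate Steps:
r = -149 (r = 3 - 1*152 = 3 - 152 = -149)
z = 12 (z = 7 - 1*(-5) = 7 + 5 = 12)
q(X, P) = P*(12 + P) (q(X, P) = P*(P + 12) = P*(12 + P))
(-41*q(2, 6) + r) + 187 = (-246*(12 + 6) - 149) + 187 = (-246*18 - 149) + 187 = (-41*108 - 149) + 187 = (-4428 - 149) + 187 = -4577 + 187 = -4390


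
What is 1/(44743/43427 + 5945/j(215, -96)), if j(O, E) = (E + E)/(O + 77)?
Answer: -2084496/18844518931 ≈ -0.00011062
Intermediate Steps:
j(O, E) = 2*E/(77 + O) (j(O, E) = (2*E)/(77 + O) = 2*E/(77 + O))
1/(44743/43427 + 5945/j(215, -96)) = 1/(44743/43427 + 5945/((2*(-96)/(77 + 215)))) = 1/(44743*(1/43427) + 5945/((2*(-96)/292))) = 1/(44743/43427 + 5945/((2*(-96)*(1/292)))) = 1/(44743/43427 + 5945/(-48/73)) = 1/(44743/43427 + 5945*(-73/48)) = 1/(44743/43427 - 433985/48) = 1/(-18844518931/2084496) = -2084496/18844518931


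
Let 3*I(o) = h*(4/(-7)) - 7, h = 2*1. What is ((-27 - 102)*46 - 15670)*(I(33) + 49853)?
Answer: -7538759008/7 ≈ -1.0770e+9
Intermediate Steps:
h = 2
I(o) = -19/7 (I(o) = (2*(4/(-7)) - 7)/3 = (2*(4*(-⅐)) - 7)/3 = (2*(-4/7) - 7)/3 = (-8/7 - 7)/3 = (⅓)*(-57/7) = -19/7)
((-27 - 102)*46 - 15670)*(I(33) + 49853) = ((-27 - 102)*46 - 15670)*(-19/7 + 49853) = (-129*46 - 15670)*(348952/7) = (-5934 - 15670)*(348952/7) = -21604*348952/7 = -7538759008/7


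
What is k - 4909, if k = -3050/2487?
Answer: -12211733/2487 ≈ -4910.2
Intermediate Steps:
k = -3050/2487 (k = -3050*1/2487 = -3050/2487 ≈ -1.2264)
k - 4909 = -3050/2487 - 4909 = -12211733/2487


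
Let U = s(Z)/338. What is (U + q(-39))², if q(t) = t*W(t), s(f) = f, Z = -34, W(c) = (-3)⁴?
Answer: 285036396544/28561 ≈ 9.9799e+6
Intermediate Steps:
W(c) = 81
q(t) = 81*t (q(t) = t*81 = 81*t)
U = -17/169 (U = -34/338 = -34*1/338 = -17/169 ≈ -0.10059)
(U + q(-39))² = (-17/169 + 81*(-39))² = (-17/169 - 3159)² = (-533888/169)² = 285036396544/28561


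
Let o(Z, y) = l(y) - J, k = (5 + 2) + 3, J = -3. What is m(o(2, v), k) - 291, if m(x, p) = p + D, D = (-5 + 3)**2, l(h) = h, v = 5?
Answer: -277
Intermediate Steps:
D = 4 (D = (-2)**2 = 4)
k = 10 (k = 7 + 3 = 10)
o(Z, y) = 3 + y (o(Z, y) = y - 1*(-3) = y + 3 = 3 + y)
m(x, p) = 4 + p (m(x, p) = p + 4 = 4 + p)
m(o(2, v), k) - 291 = (4 + 10) - 291 = 14 - 291 = -277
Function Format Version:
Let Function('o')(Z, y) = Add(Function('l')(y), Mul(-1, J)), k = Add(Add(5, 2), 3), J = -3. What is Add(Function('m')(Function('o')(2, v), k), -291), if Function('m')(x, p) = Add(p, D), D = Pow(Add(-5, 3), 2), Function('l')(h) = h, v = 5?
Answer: -277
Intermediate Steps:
D = 4 (D = Pow(-2, 2) = 4)
k = 10 (k = Add(7, 3) = 10)
Function('o')(Z, y) = Add(3, y) (Function('o')(Z, y) = Add(y, Mul(-1, -3)) = Add(y, 3) = Add(3, y))
Function('m')(x, p) = Add(4, p) (Function('m')(x, p) = Add(p, 4) = Add(4, p))
Add(Function('m')(Function('o')(2, v), k), -291) = Add(Add(4, 10), -291) = Add(14, -291) = -277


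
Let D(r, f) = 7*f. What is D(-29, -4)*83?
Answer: -2324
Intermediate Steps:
D(-29, -4)*83 = (7*(-4))*83 = -28*83 = -2324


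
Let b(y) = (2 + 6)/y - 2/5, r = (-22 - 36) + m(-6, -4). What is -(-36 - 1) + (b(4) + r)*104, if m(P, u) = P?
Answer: -32263/5 ≈ -6452.6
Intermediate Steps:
r = -64 (r = (-22 - 36) - 6 = -58 - 6 = -64)
b(y) = -⅖ + 8/y (b(y) = 8/y - 2*⅕ = 8/y - ⅖ = -⅖ + 8/y)
-(-36 - 1) + (b(4) + r)*104 = -(-36 - 1) + ((-⅖ + 8/4) - 64)*104 = -1*(-37) + ((-⅖ + 8*(¼)) - 64)*104 = 37 + ((-⅖ + 2) - 64)*104 = 37 + (8/5 - 64)*104 = 37 - 312/5*104 = 37 - 32448/5 = -32263/5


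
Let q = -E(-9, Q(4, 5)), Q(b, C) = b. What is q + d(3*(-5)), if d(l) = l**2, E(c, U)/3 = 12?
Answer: 189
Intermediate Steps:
E(c, U) = 36 (E(c, U) = 3*12 = 36)
q = -36 (q = -1*36 = -36)
q + d(3*(-5)) = -36 + (3*(-5))**2 = -36 + (-15)**2 = -36 + 225 = 189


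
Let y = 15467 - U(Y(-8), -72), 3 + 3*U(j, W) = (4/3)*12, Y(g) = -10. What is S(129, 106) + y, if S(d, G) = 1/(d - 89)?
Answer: 1855523/120 ≈ 15463.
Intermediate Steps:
U(j, W) = 13/3 (U(j, W) = -1 + ((4/3)*12)/3 = -1 + (1/3)*16 = -1 + 16/3 = 13/3)
S(d, G) = 1/(-89 + d)
y = 46388/3 (y = 15467 - 1*13/3 = 15467 - 13/3 = 46388/3 ≈ 15463.)
S(129, 106) + y = 1/(-89 + 129) + 46388/3 = 1/40 + 46388/3 = 1855523/120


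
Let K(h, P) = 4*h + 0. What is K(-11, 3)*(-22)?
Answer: 968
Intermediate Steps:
K(h, P) = 4*h
K(-11, 3)*(-22) = (4*(-11))*(-22) = -44*(-22) = 968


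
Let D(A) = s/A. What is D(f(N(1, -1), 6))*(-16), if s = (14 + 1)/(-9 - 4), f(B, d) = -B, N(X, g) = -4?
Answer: 60/13 ≈ 4.6154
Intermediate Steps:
s = -15/13 (s = 15/(-13) = 15*(-1/13) = -15/13 ≈ -1.1538)
D(A) = -15/(13*A)
D(f(N(1, -1), 6))*(-16) = -15/(13*((-1*(-4))))*(-16) = -15/13/4*(-16) = -15/13*1/4*(-16) = -15/52*(-16) = 60/13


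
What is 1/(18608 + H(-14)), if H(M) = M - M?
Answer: 1/18608 ≈ 5.3740e-5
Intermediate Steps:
H(M) = 0
1/(18608 + H(-14)) = 1/(18608 + 0) = 1/18608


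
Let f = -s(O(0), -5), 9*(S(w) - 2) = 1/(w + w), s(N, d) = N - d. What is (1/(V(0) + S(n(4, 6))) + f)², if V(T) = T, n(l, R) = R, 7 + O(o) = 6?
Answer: 577600/47089 ≈ 12.266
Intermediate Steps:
O(o) = -1 (O(o) = -7 + 6 = -1)
S(w) = 2 + 1/(18*w) (S(w) = 2 + 1/(9*(w + w)) = 2 + 1/(9*((2*w))) = 2 + (1/(2*w))/9 = 2 + 1/(18*w))
f = -4 (f = -(-1 - 1*(-5)) = -(-1 + 5) = -1*4 = -4)
(1/(V(0) + S(n(4, 6))) + f)² = (1/(0 + (2 + (1/18)/6)) - 4)² = (1/(0 + (2 + (1/18)*(⅙))) - 4)² = (1/(0 + (2 + 1/108)) - 4)² = (1/(0 + 217/108) - 4)² = (1/(217/108) - 4)² = (108/217 - 4)² = (-760/217)² = 577600/47089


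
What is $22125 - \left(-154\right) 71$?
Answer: $33059$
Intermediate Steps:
$22125 - \left(-154\right) 71 = 22125 - -10934 = 22125 + 10934 = 33059$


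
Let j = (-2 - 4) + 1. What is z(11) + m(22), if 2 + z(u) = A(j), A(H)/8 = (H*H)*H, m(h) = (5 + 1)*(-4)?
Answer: -1026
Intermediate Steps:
j = -5 (j = -6 + 1 = -5)
m(h) = -24 (m(h) = 6*(-4) = -24)
A(H) = 8*H³ (A(H) = 8*((H*H)*H) = 8*(H²*H) = 8*H³)
z(u) = -1002 (z(u) = -2 + 8*(-5)³ = -2 + 8*(-125) = -2 - 1000 = -1002)
z(11) + m(22) = -1002 - 24 = -1026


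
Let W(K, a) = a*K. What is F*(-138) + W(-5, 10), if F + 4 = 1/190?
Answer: 47621/95 ≈ 501.27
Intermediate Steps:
W(K, a) = K*a
F = -759/190 (F = -4 + 1/190 = -759/190 ≈ -3.9947)
F*(-138) + W(-5, 10) = -759/190*(-138) - 5*10 = 52371/95 - 50 = 47621/95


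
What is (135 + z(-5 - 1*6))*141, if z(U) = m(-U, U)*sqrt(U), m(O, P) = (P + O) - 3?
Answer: 19035 - 423*I*sqrt(11) ≈ 19035.0 - 1402.9*I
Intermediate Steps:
m(O, P) = -3 + O + P (m(O, P) = (O + P) - 3 = -3 + O + P)
z(U) = -3*sqrt(U) (z(U) = (-3 - U + U)*sqrt(U) = -3*sqrt(U))
(135 + z(-5 - 1*6))*141 = (135 - 3*sqrt(-5 - 1*6))*141 = (135 - 3*sqrt(-5 - 6))*141 = (135 - 3*I*sqrt(11))*141 = 19035 - 423*I*sqrt(11)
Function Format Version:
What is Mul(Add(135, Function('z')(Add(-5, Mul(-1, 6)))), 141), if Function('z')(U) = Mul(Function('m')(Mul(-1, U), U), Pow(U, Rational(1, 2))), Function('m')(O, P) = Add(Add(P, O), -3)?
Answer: Add(19035, Mul(-423, I, Pow(11, Rational(1, 2)))) ≈ Add(19035., Mul(-1402.9, I))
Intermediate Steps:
Function('m')(O, P) = Add(-3, O, P) (Function('m')(O, P) = Add(Add(O, P), -3) = Add(-3, O, P))
Function('z')(U) = Mul(-3, Pow(U, Rational(1, 2))) (Function('z')(U) = Mul(Add(-3, Mul(-1, U), U), Pow(U, Rational(1, 2))) = Mul(-3, Pow(U, Rational(1, 2))))
Mul(Add(135, Function('z')(Add(-5, Mul(-1, 6)))), 141) = Mul(Add(135, Mul(-3, Pow(Add(-5, Mul(-1, 6)), Rational(1, 2)))), 141) = Mul(Add(135, Mul(-3, Pow(Add(-5, -6), Rational(1, 2)))), 141) = Mul(Add(135, Mul(-3, Pow(-11, Rational(1, 2)))), 141) = Mul(Add(135, Mul(-3, Mul(I, Pow(11, Rational(1, 2))))), 141) = Mul(Add(135, Mul(-3, I, Pow(11, Rational(1, 2)))), 141) = Add(19035, Mul(-423, I, Pow(11, Rational(1, 2))))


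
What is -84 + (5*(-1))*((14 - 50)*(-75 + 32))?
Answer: -7824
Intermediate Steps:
-84 + (5*(-1))*((14 - 50)*(-75 + 32)) = -84 - (-180)*(-43) = -84 - 5*1548 = -84 - 7740 = -7824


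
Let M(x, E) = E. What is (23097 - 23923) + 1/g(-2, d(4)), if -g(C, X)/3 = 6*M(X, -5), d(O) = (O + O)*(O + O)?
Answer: -74339/90 ≈ -825.99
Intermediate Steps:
d(O) = 4*O² (d(O) = (2*O)*(2*O) = 4*O²)
g(C, X) = 90 (g(C, X) = -18*(-5) = -3*(-30) = 90)
(23097 - 23923) + 1/g(-2, d(4)) = (23097 - 23923) + 1/90 = -826 + 1/90 = -74339/90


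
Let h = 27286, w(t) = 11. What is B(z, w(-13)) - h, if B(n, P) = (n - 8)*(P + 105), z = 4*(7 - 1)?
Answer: -25430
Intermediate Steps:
z = 24 (z = 4*6 = 24)
B(n, P) = (-8 + n)*(105 + P)
B(z, w(-13)) - h = (-840 - 8*11 + 105*24 + 11*24) - 1*27286 = (-840 - 88 + 2520 + 264) - 27286 = 1856 - 27286 = -25430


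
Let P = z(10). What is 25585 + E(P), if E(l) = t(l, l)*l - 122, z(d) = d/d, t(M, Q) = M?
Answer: 25464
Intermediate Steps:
z(d) = 1
P = 1
E(l) = -122 + l² (E(l) = l*l - 122 = l² - 122 = -122 + l²)
25585 + E(P) = 25585 + (-122 + 1²) = 25585 + (-122 + 1) = 25585 - 121 = 25464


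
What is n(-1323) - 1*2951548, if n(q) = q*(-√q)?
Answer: -2951548 + 27783*I*√3 ≈ -2.9515e+6 + 48122.0*I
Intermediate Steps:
n(q) = -q^(3/2)
n(-1323) - 1*2951548 = -(-1323)^(3/2) - 1*2951548 = -(-27783)*I*√3 - 2951548 = 27783*I*√3 - 2951548 = -2951548 + 27783*I*√3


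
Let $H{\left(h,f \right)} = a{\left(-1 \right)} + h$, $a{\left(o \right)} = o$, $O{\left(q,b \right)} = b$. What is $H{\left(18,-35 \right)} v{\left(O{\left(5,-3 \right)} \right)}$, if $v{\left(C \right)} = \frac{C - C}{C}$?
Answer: $0$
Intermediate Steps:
$H{\left(h,f \right)} = -1 + h$
$v{\left(C \right)} = 0$ ($v{\left(C \right)} = \frac{0}{C} = 0$)
$H{\left(18,-35 \right)} v{\left(O{\left(5,-3 \right)} \right)} = \left(-1 + 18\right) 0 = 17 \cdot 0 = 0$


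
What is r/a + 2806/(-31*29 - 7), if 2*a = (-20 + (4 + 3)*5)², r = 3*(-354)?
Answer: -141983/11325 ≈ -12.537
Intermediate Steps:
r = -1062
a = 225/2 (a = (-20 + (4 + 3)*5)²/2 = (-20 + 7*5)²/2 = (-20 + 35)²/2 = (½)*15² = (½)*225 = 225/2 ≈ 112.50)
r/a + 2806/(-31*29 - 7) = -1062/225/2 + 2806/(-31*29 - 7) = -1062*2/225 + 2806/(-899 - 7) = -236/25 + 2806/(-906) = -236/25 + 2806*(-1/906) = -236/25 - 1403/453 = -141983/11325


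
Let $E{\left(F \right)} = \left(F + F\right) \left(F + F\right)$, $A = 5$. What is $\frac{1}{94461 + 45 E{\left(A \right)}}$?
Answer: $\frac{1}{98961} \approx 1.0105 \cdot 10^{-5}$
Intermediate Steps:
$E{\left(F \right)} = 4 F^{2}$ ($E{\left(F \right)} = 2 F 2 F = 4 F^{2}$)
$\frac{1}{94461 + 45 E{\left(A \right)}} = \frac{1}{94461 + 45 \cdot 4 \cdot 5^{2}} = \frac{1}{94461 + 45 \cdot 4 \cdot 25} = \frac{1}{94461 + 45 \cdot 100} = \frac{1}{94461 + 4500} = \frac{1}{98961}$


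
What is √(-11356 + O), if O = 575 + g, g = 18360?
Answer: √7579 ≈ 87.057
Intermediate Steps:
O = 18935 (O = 575 + 18360 = 18935)
√(-11356 + O) = √(-11356 + 18935) = √7579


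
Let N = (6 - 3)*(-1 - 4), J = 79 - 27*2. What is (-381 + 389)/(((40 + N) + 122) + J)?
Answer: 2/43 ≈ 0.046512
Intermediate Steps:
J = 25 (J = 79 - 1*54 = 79 - 54 = 25)
N = -15 (N = 3*(-5) = -15)
(-381 + 389)/(((40 + N) + 122) + J) = (-381 + 389)/(((40 - 15) + 122) + 25) = 8/((25 + 122) + 25) = 8/(147 + 25) = 8/172 = 8*(1/172) = 2/43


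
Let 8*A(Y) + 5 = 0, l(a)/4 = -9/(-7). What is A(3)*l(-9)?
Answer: -45/14 ≈ -3.2143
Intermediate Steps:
l(a) = 36/7 (l(a) = 4*(-9/(-7)) = 4*(-9*(-1/7)) = 4*(9/7) = 36/7)
A(Y) = -5/8 (A(Y) = -5/8 + (1/8)*0 = -5/8 + 0 = -5/8)
A(3)*l(-9) = -5/8*36/7 = -45/14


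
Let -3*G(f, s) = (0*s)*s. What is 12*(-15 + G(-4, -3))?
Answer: -180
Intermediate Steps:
G(f, s) = 0 (G(f, s) = -0*s*s/3 = -0*s = -⅓*0 = 0)
12*(-15 + G(-4, -3)) = 12*(-15 + 0) = 12*(-15) = -180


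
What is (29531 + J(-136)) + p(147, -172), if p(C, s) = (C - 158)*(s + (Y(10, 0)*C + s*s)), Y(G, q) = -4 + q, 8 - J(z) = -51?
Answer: -287474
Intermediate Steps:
J(z) = 59 (J(z) = 8 - 1*(-51) = 8 + 51 = 59)
p(C, s) = (-158 + C)*(s + s² - 4*C) (p(C, s) = (C - 158)*(s + ((-4 + 0)*C + s*s)) = (-158 + C)*(s + (-4*C + s²)) = (-158 + C)*(s + (s² - 4*C)) = (-158 + C)*(s + s² - 4*C))
(29531 + J(-136)) + p(147, -172) = (29531 + 59) + (-158*(-172) - 158*(-172)² - 4*147² + 632*147 + 147*(-172) + 147*(-172)²) = 29590 + (27176 - 158*29584 - 4*21609 + 92904 - 25284 + 147*29584) = 29590 + (27176 - 4674272 - 86436 + 92904 - 25284 + 4348848) = 29590 - 317064 = -287474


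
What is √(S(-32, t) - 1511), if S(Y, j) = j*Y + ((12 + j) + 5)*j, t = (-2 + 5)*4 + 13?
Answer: I*√1261 ≈ 35.511*I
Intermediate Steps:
t = 25 (t = 3*4 + 13 = 12 + 13 = 25)
S(Y, j) = Y*j + j*(17 + j) (S(Y, j) = Y*j + (17 + j)*j = Y*j + j*(17 + j))
√(S(-32, t) - 1511) = √(25*(17 - 32 + 25) - 1511) = √(25*10 - 1511) = √(250 - 1511) = √(-1261) = I*√1261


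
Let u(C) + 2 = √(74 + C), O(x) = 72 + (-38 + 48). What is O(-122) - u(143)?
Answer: 84 - √217 ≈ 69.269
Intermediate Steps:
O(x) = 82 (O(x) = 72 + 10 = 82)
u(C) = -2 + √(74 + C)
O(-122) - u(143) = 82 - (-2 + √(74 + 143)) = 82 - (-2 + √217) = 82 + (2 - √217) = 84 - √217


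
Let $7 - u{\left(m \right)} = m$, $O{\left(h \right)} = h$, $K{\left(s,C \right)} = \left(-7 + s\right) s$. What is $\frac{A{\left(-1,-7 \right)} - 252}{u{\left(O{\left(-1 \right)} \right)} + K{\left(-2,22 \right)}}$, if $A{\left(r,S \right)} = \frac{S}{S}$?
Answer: $- \frac{251}{26} \approx -9.6538$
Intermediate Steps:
$K{\left(s,C \right)} = s \left(-7 + s\right)$
$u{\left(m \right)} = 7 - m$
$A{\left(r,S \right)} = 1$
$\frac{A{\left(-1,-7 \right)} - 252}{u{\left(O{\left(-1 \right)} \right)} + K{\left(-2,22 \right)}} = \frac{1 - 252}{\left(7 - -1\right) - 2 \left(-7 - 2\right)} = - \frac{251}{\left(7 + 1\right) - -18} = - \frac{251}{8 + 18} = - \frac{251}{26}$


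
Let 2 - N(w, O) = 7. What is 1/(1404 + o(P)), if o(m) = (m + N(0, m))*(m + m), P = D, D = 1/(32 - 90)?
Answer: 1682/2361819 ≈ 0.00071216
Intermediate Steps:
D = -1/58 (D = 1/(-58) = -1/58 ≈ -0.017241)
N(w, O) = -5 (N(w, O) = 2 - 1*7 = 2 - 7 = -5)
P = -1/58 ≈ -0.017241
o(m) = 2*m*(-5 + m) (o(m) = (m - 5)*(m + m) = (-5 + m)*(2*m) = 2*m*(-5 + m))
1/(1404 + o(P)) = 1/(1404 + 2*(-1/58)*(-5 - 1/58)) = 1/(1404 + 2*(-1/58)*(-291/58)) = 1/(1404 + 291/1682) = 1/(2361819/1682) = 1682/2361819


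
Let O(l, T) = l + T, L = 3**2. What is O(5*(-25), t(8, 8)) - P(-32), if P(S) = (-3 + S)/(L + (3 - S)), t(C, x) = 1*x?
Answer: -5113/44 ≈ -116.20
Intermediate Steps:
L = 9
t(C, x) = x
O(l, T) = T + l
P(S) = (-3 + S)/(12 - S) (P(S) = (-3 + S)/(9 + (3 - S)) = (-3 + S)/(12 - S))
O(5*(-25), t(8, 8)) - P(-32) = (8 + 5*(-25)) - (-3 - 32)/(12 - 1*(-32)) = (8 - 125) - (-35)/(12 + 32) = -117 - (-35)/44 = -117 - 1*(-35/44) = -117 + 35/44 = -5113/44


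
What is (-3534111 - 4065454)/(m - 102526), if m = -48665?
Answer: 7599565/151191 ≈ 50.265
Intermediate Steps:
(-3534111 - 4065454)/(m - 102526) = (-3534111 - 4065454)/(-48665 - 102526) = -7599565/(-151191) = -7599565*(-1/151191) = 7599565/151191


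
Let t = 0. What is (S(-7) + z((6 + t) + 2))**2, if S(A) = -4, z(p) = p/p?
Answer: 9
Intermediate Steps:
z(p) = 1
(S(-7) + z((6 + t) + 2))**2 = (-4 + 1)**2 = (-3)**2 = 9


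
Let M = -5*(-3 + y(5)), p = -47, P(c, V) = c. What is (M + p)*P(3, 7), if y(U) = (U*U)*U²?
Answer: -9471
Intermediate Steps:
y(U) = U⁴ (y(U) = U²*U² = U⁴)
M = -3110 (M = -5*(-3 + 5⁴) = -5*(-3 + 625) = -5*622 = -3110)
(M + p)*P(3, 7) = (-3110 - 47)*3 = -3157*3 = -9471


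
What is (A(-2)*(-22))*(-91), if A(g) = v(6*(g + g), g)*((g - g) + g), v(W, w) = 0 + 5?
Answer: -20020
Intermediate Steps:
v(W, w) = 5
A(g) = 5*g (A(g) = 5*((g - g) + g) = 5*(0 + g) = 5*g)
(A(-2)*(-22))*(-91) = ((5*(-2))*(-22))*(-91) = -10*(-22)*(-91) = 220*(-91) = -20020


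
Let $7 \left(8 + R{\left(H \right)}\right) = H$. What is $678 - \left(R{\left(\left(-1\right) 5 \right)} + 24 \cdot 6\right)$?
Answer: $\frac{3799}{7} \approx 542.71$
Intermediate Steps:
$R{\left(H \right)} = -8 + \frac{H}{7}$
$678 - \left(R{\left(\left(-1\right) 5 \right)} + 24 \cdot 6\right) = 678 - \left(\left(-8 + \frac{\left(-1\right) 5}{7}\right) + 24 \cdot 6\right) = 678 - \left(\left(-8 + \frac{1}{7} \left(-5\right)\right) + 144\right) = 678 - \left(\left(-8 - \frac{5}{7}\right) + 144\right) = 678 - \left(- \frac{61}{7} + 144\right) = 678 - \frac{947}{7} = \frac{3799}{7}$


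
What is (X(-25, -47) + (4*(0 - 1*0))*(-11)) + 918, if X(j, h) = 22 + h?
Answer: 893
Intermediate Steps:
(X(-25, -47) + (4*(0 - 1*0))*(-11)) + 918 = ((22 - 47) + (4*(0 - 1*0))*(-11)) + 918 = (-25 + (4*(0 + 0))*(-11)) + 918 = (-25 + (4*0)*(-11)) + 918 = (-25 + 0*(-11)) + 918 = (-25 + 0) + 918 = -25 + 918 = 893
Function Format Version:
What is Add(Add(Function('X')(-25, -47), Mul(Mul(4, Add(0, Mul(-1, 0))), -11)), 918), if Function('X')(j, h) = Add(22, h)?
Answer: 893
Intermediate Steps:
Add(Add(Function('X')(-25, -47), Mul(Mul(4, Add(0, Mul(-1, 0))), -11)), 918) = Add(Add(Add(22, -47), Mul(Mul(4, Add(0, Mul(-1, 0))), -11)), 918) = Add(Add(-25, Mul(Mul(4, Add(0, 0)), -11)), 918) = Add(Add(-25, Mul(Mul(4, 0), -11)), 918) = Add(Add(-25, Mul(0, -11)), 918) = Add(Add(-25, 0), 918) = Add(-25, 918) = 893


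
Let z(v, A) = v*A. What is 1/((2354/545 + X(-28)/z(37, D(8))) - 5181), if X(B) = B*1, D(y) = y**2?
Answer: -322640/1670208087 ≈ -0.00019317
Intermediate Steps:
X(B) = B
z(v, A) = A*v
1/((2354/545 + X(-28)/z(37, D(8))) - 5181) = 1/((2354/545 - 28/(8**2*37)) - 5181) = 1/((2354*(1/545) - 28/(64*37)) - 5181) = 1/((2354/545 - 28/2368) - 5181) = 1/((2354/545 - 28*1/2368) - 5181) = 1/((2354/545 - 7/592) - 5181) = 1/(1389753/322640 - 5181) = 1/(-1670208087/322640) = -322640/1670208087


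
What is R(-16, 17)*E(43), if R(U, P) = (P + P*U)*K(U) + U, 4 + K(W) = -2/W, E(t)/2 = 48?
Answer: 93324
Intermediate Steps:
E(t) = 96 (E(t) = 2*48 = 96)
K(W) = -4 - 2/W
R(U, P) = U + (-4 - 2/U)*(P + P*U) (R(U, P) = (P + P*U)*(-4 - 2/U) + U = (-4 - 2/U)*(P + P*U) + U = U + (-4 - 2/U)*(P + P*U))
R(-16, 17)*E(43) = (-16 - 6*17 - 4*17*(-16) - 2*17/(-16))*96 = (-16 - 102 + 1088 - 2*17*(-1/16))*96 = (-16 - 102 + 1088 + 17/8)*96 = (7777/8)*96 = 93324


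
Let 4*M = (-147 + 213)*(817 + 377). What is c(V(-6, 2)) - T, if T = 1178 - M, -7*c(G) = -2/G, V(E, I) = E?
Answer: 388982/21 ≈ 18523.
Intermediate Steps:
c(G) = 2/(7*G) (c(G) = -(-2)/(7*G) = 2/(7*G))
M = 19701 (M = ((-147 + 213)*(817 + 377))/4 = (66*1194)/4 = (¼)*78804 = 19701)
T = -18523 (T = 1178 - 1*19701 = 1178 - 19701 = -18523)
c(V(-6, 2)) - T = (2/7)/(-6) - 1*(-18523) = (2/7)*(-⅙) + 18523 = -1/21 + 18523 = 388982/21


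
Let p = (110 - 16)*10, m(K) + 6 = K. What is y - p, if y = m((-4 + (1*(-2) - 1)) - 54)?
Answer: -1007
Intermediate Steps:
m(K) = -6 + K
p = 940 (p = 94*10 = 940)
y = -67 (y = -6 + ((-4 + (1*(-2) - 1)) - 54) = -6 + ((-4 + (-2 - 1)) - 54) = -6 + ((-4 - 3) - 54) = -6 + (-7 - 54) = -6 - 61 = -67)
y - p = -67 - 1*940 = -67 - 940 = -1007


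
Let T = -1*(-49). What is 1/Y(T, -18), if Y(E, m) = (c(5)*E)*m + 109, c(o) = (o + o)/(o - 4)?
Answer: -1/8711 ≈ -0.00011480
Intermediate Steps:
T = 49
c(o) = 2*o/(-4 + o) (c(o) = (2*o)/(-4 + o) = 2*o/(-4 + o))
Y(E, m) = 109 + 10*E*m (Y(E, m) = ((2*5/(-4 + 5))*E)*m + 109 = ((2*5/1)*E)*m + 109 = ((2*5*1)*E)*m + 109 = (10*E)*m + 109 = 10*E*m + 109 = 109 + 10*E*m)
1/Y(T, -18) = 1/(109 + 10*49*(-18)) = 1/(109 - 8820) = 1/(-8711) = -1/8711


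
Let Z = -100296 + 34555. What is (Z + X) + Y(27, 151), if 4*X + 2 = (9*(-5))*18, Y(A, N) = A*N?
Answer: -61867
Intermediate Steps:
Z = -65741
X = -203 (X = -1/2 + ((9*(-5))*18)/4 = -1/2 + (-45*18)/4 = -1/2 + (1/4)*(-810) = -1/2 - 405/2 = -203)
(Z + X) + Y(27, 151) = (-65741 - 203) + 27*151 = -65944 + 4077 = -61867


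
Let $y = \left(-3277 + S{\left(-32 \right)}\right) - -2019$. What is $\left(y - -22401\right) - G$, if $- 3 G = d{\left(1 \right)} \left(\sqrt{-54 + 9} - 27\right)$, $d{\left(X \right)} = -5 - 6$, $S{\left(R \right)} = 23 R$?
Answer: $20506 - 11 i \sqrt{5} \approx 20506.0 - 24.597 i$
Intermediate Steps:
$y = -1994$ ($y = \left(-3277 + 23 \left(-32\right)\right) - -2019 = \left(-3277 - 736\right) + 2019 = -4013 + 2019 = -1994$)
$d{\left(X \right)} = -11$ ($d{\left(X \right)} = -5 - 6 = -11$)
$G = -99 + 11 i \sqrt{5}$ ($G = - \frac{\left(-11\right) \left(\sqrt{-54 + 9} - 27\right)}{3} = - \frac{\left(-11\right) \left(\sqrt{-45} - 27\right)}{3} = - \frac{\left(-11\right) \left(3 i \sqrt{5} - 27\right)}{3} = - \frac{\left(-11\right) \left(-27 + 3 i \sqrt{5}\right)}{3} = - \frac{297 - 33 i \sqrt{5}}{3} = -99 + 11 i \sqrt{5} \approx -99.0 + 24.597 i$)
$\left(y - -22401\right) - G = \left(-1994 - -22401\right) - \left(-99 + 11 i \sqrt{5}\right) = \left(-1994 + 22401\right) + \left(99 - 11 i \sqrt{5}\right) = 20407 + \left(99 - 11 i \sqrt{5}\right) = 20506 - 11 i \sqrt{5}$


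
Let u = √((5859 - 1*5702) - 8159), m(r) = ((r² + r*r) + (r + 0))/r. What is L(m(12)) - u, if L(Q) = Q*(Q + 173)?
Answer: 4950 - I*√8002 ≈ 4950.0 - 89.454*I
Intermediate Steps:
m(r) = (r + 2*r²)/r (m(r) = ((r² + r²) + r)/r = (2*r² + r)/r = (r + 2*r²)/r)
L(Q) = Q*(173 + Q)
u = I*√8002 (u = √((5859 - 5702) - 8159) = √(157 - 8159) = √(-8002) = I*√8002 ≈ 89.454*I)
L(m(12)) - u = (1 + 2*12)*(173 + (1 + 2*12)) - I*√8002 = (1 + 24)*(173 + (1 + 24)) - I*√8002 = 25*(173 + 25) - I*√8002 = 25*198 - I*√8002 = 4950 - I*√8002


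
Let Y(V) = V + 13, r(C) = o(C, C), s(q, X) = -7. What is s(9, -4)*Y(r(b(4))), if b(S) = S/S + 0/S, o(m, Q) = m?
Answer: -98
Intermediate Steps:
b(S) = 1 (b(S) = 1 + 0 = 1)
r(C) = C
Y(V) = 13 + V
s(9, -4)*Y(r(b(4))) = -7*(13 + 1) = -7*14 = -98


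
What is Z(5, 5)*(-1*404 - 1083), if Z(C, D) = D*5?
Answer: -37175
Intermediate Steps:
Z(C, D) = 5*D
Z(5, 5)*(-1*404 - 1083) = (5*5)*(-1*404 - 1083) = 25*(-404 - 1083) = 25*(-1487) = -37175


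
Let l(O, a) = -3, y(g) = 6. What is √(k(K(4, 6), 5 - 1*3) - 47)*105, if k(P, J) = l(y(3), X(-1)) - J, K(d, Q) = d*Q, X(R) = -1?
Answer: 210*I*√13 ≈ 757.17*I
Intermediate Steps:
K(d, Q) = Q*d
k(P, J) = -3 - J
√(k(K(4, 6), 5 - 1*3) - 47)*105 = √((-3 - (5 - 1*3)) - 47)*105 = √((-3 - (5 - 3)) - 47)*105 = √((-3 - 1*2) - 47)*105 = √((-3 - 2) - 47)*105 = √(-5 - 47)*105 = √(-52)*105 = (2*I*√13)*105 = 210*I*√13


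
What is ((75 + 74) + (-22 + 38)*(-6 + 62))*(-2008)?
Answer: -2098360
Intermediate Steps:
((75 + 74) + (-22 + 38)*(-6 + 62))*(-2008) = (149 + 16*56)*(-2008) = (149 + 896)*(-2008) = 1045*(-2008) = -2098360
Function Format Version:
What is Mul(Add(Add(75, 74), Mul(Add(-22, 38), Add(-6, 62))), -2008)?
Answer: -2098360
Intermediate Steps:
Mul(Add(Add(75, 74), Mul(Add(-22, 38), Add(-6, 62))), -2008) = Mul(Add(149, Mul(16, 56)), -2008) = Mul(Add(149, 896), -2008) = Mul(1045, -2008) = -2098360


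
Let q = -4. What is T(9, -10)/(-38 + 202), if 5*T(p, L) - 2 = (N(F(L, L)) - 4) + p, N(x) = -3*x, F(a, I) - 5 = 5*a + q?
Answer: 77/410 ≈ 0.18780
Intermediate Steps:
F(a, I) = 1 + 5*a (F(a, I) = 5 + (5*a - 4) = 5 + (-4 + 5*a) = 1 + 5*a)
T(p, L) = -1 - 3*L + p/5 (T(p, L) = 2/5 + ((-3*(1 + 5*L) - 4) + p)/5 = 2/5 + (((-3 - 15*L) - 4) + p)/5 = 2/5 + ((-7 - 15*L) + p)/5 = 2/5 + (-7 + p - 15*L)/5 = 2/5 + (-7/5 - 3*L + p/5) = -1 - 3*L + p/5)
T(9, -10)/(-38 + 202) = (-1 - 3*(-10) + (1/5)*9)/(-38 + 202) = (-1 + 30 + 9/5)/164 = (1/164)*(154/5) = 77/410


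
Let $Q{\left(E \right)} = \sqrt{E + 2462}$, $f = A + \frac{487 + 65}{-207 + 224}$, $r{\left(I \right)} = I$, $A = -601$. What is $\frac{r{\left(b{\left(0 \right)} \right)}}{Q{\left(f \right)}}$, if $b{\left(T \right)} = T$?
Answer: $0$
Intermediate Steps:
$f = - \frac{9665}{17}$ ($f = -601 + \frac{487 + 65}{-207 + 224} = -601 + \frac{552}{17} = - \frac{9665}{17} \approx -568.53$)
$Q{\left(E \right)} = \sqrt{2462 + E}$
$\frac{r{\left(b{\left(0 \right)} \right)}}{Q{\left(f \right)}} = \frac{0}{\sqrt{2462 - \frac{9665}{17}}} = \frac{0}{\sqrt{\frac{32189}{17}}} = \frac{0}{\frac{1}{17} \sqrt{547213}} = 0 \frac{\sqrt{547213}}{32189} = 0$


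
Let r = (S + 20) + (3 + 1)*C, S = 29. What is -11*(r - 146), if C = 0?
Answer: 1067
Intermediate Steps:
r = 49 (r = (29 + 20) + (3 + 1)*0 = 49 + 4*0 = 49 + 0 = 49)
-11*(r - 146) = -11*(49 - 146) = -11*(-97) = 1067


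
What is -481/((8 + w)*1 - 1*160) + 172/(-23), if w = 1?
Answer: -14909/3473 ≈ -4.2928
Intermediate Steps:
-481/((8 + w)*1 - 1*160) + 172/(-23) = -481/((8 + 1)*1 - 1*160) + 172/(-23) = -481/(9*1 - 160) + 172*(-1/23) = -481/(9 - 160) - 172/23 = -481/(-151) - 172/23 = -481*(-1/151) - 172/23 = 481/151 - 172/23 = -14909/3473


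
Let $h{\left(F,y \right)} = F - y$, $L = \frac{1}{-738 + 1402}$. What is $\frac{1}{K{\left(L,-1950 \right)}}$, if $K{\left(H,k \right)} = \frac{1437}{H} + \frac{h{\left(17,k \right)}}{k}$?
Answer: $\frac{1950}{1860625633} \approx 1.048 \cdot 10^{-6}$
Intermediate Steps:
$L = \frac{1}{664} \approx 0.001506$
$K{\left(H,k \right)} = \frac{1437}{H} + \frac{17 - k}{k}$
$\frac{1}{K{\left(L,-1950 \right)}} = \frac{1}{-1 + \frac{17}{-1950} + 1437 \frac{1}{\frac{1}{664}}} = \frac{1}{-1 + 17 \left(- \frac{1}{1950}\right) + 1437 \cdot 664} = \frac{1}{-1 - \frac{17}{1950} + 954168} = \frac{1}{\frac{1860625633}{1950}} = \frac{1950}{1860625633}$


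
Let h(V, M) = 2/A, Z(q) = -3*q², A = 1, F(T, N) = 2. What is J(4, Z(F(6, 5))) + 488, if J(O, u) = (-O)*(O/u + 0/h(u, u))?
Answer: 1468/3 ≈ 489.33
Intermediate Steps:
h(V, M) = 2 (h(V, M) = 2/1 = 2*1 = 2)
J(O, u) = -O²/u (J(O, u) = (-O)*(O/u + 0/2) = (-O)*(O/u + 0*(½)) = (-O)*(O/u + 0) = (-O)*(O/u) = -O²/u)
J(4, Z(F(6, 5))) + 488 = -1*4²/(-3*2²) + 488 = -1*16/(-3*4) + 488 = -1*16/(-12) + 488 = -1*16*(-1/12) + 488 = 4/3 + 488 = 1468/3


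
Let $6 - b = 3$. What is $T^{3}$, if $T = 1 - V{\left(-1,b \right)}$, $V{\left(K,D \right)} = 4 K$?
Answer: $125$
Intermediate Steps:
$b = 3$ ($b = 6 - 3 = 3$)
$T = 5$ ($T = 1 - 4 \left(-1\right) = 1 - -4 = 1 + 4 = 5$)
$T^{3} = 5^{3} = 125$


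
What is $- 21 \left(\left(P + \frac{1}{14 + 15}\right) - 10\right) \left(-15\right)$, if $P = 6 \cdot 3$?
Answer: $\frac{73395}{29} \approx 2530.9$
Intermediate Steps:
$P = 18$
$- 21 \left(\left(P + \frac{1}{14 + 15}\right) - 10\right) \left(-15\right) = - 21 \left(\left(18 + \frac{1}{14 + 15}\right) - 10\right) \left(-15\right) = - 21 \left(\left(18 + \frac{1}{29}\right) - 10\right) \left(-15\right) = - 21 \left(\frac{523}{29} - 10\right) \left(-15\right) = \left(-21\right) \frac{233}{29} \left(-15\right) = \left(- \frac{4893}{29}\right) \left(-15\right) = \frac{73395}{29}$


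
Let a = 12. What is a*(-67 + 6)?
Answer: -732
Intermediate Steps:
a*(-67 + 6) = 12*(-67 + 6) = 12*(-61) = -732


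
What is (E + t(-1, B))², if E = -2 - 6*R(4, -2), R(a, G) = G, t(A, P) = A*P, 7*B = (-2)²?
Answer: 4356/49 ≈ 88.898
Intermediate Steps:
B = 4/7 (B = (⅐)*(-2)² = (⅐)*4 = 4/7 ≈ 0.57143)
E = 10 (E = -2 - 6*(-2) = -2 + 12 = 10)
(E + t(-1, B))² = (10 - 1*4/7)² = (10 - 4/7)² = (66/7)² = 4356/49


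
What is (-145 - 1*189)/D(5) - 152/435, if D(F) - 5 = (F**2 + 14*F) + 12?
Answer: -81157/24360 ≈ -3.3316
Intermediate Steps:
D(F) = 17 + F**2 + 14*F (D(F) = 5 + ((F**2 + 14*F) + 12) = 5 + (12 + F**2 + 14*F) = 17 + F**2 + 14*F)
(-145 - 1*189)/D(5) - 152/435 = (-145 - 1*189)/(17 + 5**2 + 14*5) - 152/435 = (-145 - 189)/(17 + 25 + 70) - 152*1/435 = -334/112 - 152/435 = -334*1/112 - 152/435 = -167/56 - 152/435 = -81157/24360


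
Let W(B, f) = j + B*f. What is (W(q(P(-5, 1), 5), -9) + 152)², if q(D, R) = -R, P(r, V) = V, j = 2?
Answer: 39601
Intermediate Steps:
W(B, f) = 2 + B*f
(W(q(P(-5, 1), 5), -9) + 152)² = ((2 - 1*5*(-9)) + 152)² = ((2 - 5*(-9)) + 152)² = ((2 + 45) + 152)² = (47 + 152)² = 199² = 39601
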